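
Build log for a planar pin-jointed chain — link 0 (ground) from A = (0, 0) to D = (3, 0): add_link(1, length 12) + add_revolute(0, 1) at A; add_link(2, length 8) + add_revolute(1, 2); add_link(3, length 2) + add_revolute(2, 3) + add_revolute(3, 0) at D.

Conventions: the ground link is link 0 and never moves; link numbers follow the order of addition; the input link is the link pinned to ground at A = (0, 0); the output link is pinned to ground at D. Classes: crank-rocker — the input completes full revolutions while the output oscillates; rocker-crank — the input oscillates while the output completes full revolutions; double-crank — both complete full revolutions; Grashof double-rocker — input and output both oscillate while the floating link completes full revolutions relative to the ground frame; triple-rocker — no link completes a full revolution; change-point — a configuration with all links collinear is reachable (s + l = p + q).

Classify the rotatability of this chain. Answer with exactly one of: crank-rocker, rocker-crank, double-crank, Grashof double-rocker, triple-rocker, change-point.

lengths: ground=3, input=12, coupler=8, output=2
sorted: s=2 (shortest), l=12 (longest), p+q=11
s + l = 14 vs p + q = 11
s + l > p + q → non-Grashof → no link fully rotates → triple-rocker

triple-rocker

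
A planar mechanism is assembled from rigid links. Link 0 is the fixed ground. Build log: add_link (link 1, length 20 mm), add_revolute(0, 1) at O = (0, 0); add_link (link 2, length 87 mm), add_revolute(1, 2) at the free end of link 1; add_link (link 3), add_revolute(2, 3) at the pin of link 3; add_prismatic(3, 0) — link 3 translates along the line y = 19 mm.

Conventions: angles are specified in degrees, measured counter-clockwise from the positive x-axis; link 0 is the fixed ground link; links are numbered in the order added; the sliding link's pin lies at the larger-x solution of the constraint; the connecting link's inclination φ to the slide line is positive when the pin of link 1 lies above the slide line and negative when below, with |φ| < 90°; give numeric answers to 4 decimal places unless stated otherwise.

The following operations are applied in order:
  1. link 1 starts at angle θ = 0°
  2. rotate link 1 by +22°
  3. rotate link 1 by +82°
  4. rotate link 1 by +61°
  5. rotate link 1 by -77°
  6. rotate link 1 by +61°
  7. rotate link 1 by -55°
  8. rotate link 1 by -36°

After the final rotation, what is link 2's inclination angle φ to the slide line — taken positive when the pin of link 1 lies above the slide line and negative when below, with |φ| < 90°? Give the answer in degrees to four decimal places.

geometry: r = 20 mm, L = 87 mm, e = 19 mm; θ starts at 0°
rotate link 1 by +22°: θ ← 0° +22° = 22°
rotate link 1 by +82°: θ ← 22° +82° = 104°
rotate link 1 by +61°: θ ← 104° +61° = 165°
rotate link 1 by -77°: θ ← 165° -77° = 88°
rotate link 1 by +61°: θ ← 88° +61° = 149°
rotate link 1 by -55°: θ ← 149° -55° = 94°
rotate link 1 by -36°: θ ← 94° -36° = 58°
h = r sin θ − e = 16.960962 − 19 = -2.039038
sin φ = h / L = -2.039038 / 87 = -0.02343722
φ = arcsin(-0.02343722) = -1.342977°

-1.3430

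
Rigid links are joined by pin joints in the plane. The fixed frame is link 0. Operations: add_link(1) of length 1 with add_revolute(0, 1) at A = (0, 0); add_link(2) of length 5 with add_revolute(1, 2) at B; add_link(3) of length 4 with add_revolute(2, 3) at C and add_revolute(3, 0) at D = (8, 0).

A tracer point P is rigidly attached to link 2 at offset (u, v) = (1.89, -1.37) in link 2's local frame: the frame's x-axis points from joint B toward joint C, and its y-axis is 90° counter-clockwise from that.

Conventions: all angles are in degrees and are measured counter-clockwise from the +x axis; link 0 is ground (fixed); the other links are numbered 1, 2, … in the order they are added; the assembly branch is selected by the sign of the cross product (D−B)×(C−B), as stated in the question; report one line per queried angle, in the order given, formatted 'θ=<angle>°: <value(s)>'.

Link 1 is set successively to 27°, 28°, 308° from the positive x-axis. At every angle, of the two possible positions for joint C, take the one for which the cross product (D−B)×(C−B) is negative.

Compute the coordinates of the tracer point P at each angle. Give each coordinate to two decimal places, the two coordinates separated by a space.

A=(0,0), D=(8.00,0)
θ=27°: B = A + 1.00·(cos27°, sin27°) = (0.8910, 0.4540)
θ=27°: |BD| = 7.1235
θ=27°: circle(B,5.00) ∩ circle(D,4.00): a=4.1935, h=2.7230
θ=27°:   candidates: C₊=(5.2495,2.9042) cross=19.398; C₋=(4.9024,-2.5308) cross=-19.398
θ=27°:   branch - wants cross < 0 → take C=(4.9024,-2.5308) (cross=-19.398)
θ=27°: ex = (C−B)/|BC| = (0.8023,-0.5970); ey = (0.5970,0.8023)
θ=27°: P = B + 1.89·ex + -1.37·ey = (1.5895,-1.7734)
θ=28°: B = A + 1.00·(cos28°, sin28°) = (0.8829, 0.4695)
θ=28°: |BD| = 7.1325
θ=28°: circle(B,5.00) ∩ circle(D,4.00): a=4.1972, h=2.7173
θ=28°:   candidates: C₊=(5.2499,2.9046) cross=19.381; C₋=(4.8922,-2.5182) cross=-19.381
θ=28°:   branch - wants cross < 0 → take C=(4.8922,-2.5182) (cross=-19.381)
θ=28°: ex = (C−B)/|BC| = (0.8018,-0.5975); ey = (0.5975,0.8018)
θ=28°: P = B + 1.89·ex + -1.37·ey = (1.5798,-1.7584)
θ=308°: B = A + 1.00·(cos308°, sin308°) = (0.6157, -0.7880)
θ=308°: |BD| = 7.4263
θ=308°: circle(B,5.00) ∩ circle(D,4.00): a=4.3191, h=2.5190
θ=308°:   candidates: C₊=(4.6431,2.1751) cross=18.707; C₋=(5.1777,-2.8345) cross=-18.707
θ=308°:   branch - wants cross < 0 → take C=(5.1777,-2.8345) (cross=-18.707)
θ=308°: ex = (C−B)/|BC| = (0.9124,-0.4093); ey = (0.4093,0.9124)
θ=308°: P = B + 1.89·ex + -1.37·ey = (1.7794,-2.8116)

θ=27°: 1.59 -1.77
θ=28°: 1.58 -1.76
θ=308°: 1.78 -2.81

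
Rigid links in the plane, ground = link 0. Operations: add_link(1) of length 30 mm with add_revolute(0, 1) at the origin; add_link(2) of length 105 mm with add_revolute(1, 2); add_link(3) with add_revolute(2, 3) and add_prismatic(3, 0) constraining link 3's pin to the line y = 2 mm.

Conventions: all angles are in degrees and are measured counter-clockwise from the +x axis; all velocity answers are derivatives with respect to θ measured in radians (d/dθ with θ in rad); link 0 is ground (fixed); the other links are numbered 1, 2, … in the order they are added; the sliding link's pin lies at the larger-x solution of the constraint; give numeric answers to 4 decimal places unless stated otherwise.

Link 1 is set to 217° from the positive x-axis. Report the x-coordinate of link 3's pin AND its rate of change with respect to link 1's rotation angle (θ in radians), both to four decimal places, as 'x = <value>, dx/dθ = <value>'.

geometry: r = 30 mm, L = 105 mm, e = 2 mm
crank pin P = (r cos θ, r sin θ) = (-23.959065, -18.054451)
h = r sin θ − e = -18.054451 − 2 = -20.054451
x = r cos θ + √(L² − h²) = -23.959065 + 103.067061 = 79.107995
dx/dθ = −r sin θ − h·r cos θ/√(L² − h²) (θ in radians; h = -20.054451) = 13.392574

x = 79.1080, dx/dθ = 13.3926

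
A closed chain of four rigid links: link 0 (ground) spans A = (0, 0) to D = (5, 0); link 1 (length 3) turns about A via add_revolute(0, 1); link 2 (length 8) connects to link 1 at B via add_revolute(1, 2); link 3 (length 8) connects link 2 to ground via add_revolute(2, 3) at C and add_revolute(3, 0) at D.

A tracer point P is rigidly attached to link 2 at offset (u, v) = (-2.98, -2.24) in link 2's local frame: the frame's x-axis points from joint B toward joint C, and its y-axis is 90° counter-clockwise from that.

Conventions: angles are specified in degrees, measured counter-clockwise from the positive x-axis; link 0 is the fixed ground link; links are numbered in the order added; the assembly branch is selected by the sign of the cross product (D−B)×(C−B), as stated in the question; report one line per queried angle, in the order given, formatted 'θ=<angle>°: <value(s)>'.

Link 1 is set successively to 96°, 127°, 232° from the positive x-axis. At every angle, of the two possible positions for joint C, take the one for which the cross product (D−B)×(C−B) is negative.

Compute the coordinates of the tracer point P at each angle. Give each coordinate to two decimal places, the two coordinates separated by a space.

A=(0,0), D=(5.00,0)
θ=96°: B = A + 3.00·(cos96°, sin96°) = (-0.3136, 2.9836)
θ=96°: |BD| = 6.0939
θ=96°: circle(B,8.00) ∩ circle(D,8.00): a=3.0470, h=7.3970
θ=96°:   candidates: C₊=(5.9648,7.9416) cross=45.077; C₋=(-1.2784,-4.9580) cross=-45.077
θ=96°:   branch - wants cross < 0 → take C=(-1.2784,-4.9580) (cross=-45.077)
θ=96°: ex = (C−B)/|BC| = (-0.1206,-0.9927); ey = (0.9927,-0.1206)
θ=96°: P = B + -2.98·ex + -2.24·ey = (-2.1779,6.2120)
θ=127°: B = A + 3.00·(cos127°, sin127°) = (-1.8054, 2.3959)
θ=127°: |BD| = 7.2149
θ=127°: circle(B,8.00) ∩ circle(D,8.00): a=3.6074, h=7.1405
θ=127°:   candidates: C₊=(3.9685,7.9332) cross=51.518; C₋=(-0.7739,-5.5373) cross=-51.518
θ=127°:   branch - wants cross < 0 → take C=(-0.7739,-5.5373) (cross=-51.518)
θ=127°: ex = (C−B)/|BC| = (0.1289,-0.9917); ey = (0.9917,0.1289)
θ=127°: P = B + -2.98·ex + -2.24·ey = (-4.4110,5.0622)
θ=232°: B = A + 3.00·(cos232°, sin232°) = (-1.8470, -2.3640)
θ=232°: |BD| = 7.2436
θ=232°: circle(B,8.00) ∩ circle(D,8.00): a=3.6218, h=7.1332
θ=232°:   candidates: C₊=(-0.7515,5.5606) cross=51.670; C₋=(3.9045,-7.9246) cross=-51.670
θ=232°:   branch - wants cross < 0 → take C=(3.9045,-7.9246) (cross=-51.670)
θ=232°: ex = (C−B)/|BC| = (0.7189,-0.6951); ey = (0.6951,0.7189)
θ=232°: P = B + -2.98·ex + -2.24·ey = (-5.5464,-1.9031)

θ=96°: -2.18 6.21
θ=127°: -4.41 5.06
θ=232°: -5.55 -1.90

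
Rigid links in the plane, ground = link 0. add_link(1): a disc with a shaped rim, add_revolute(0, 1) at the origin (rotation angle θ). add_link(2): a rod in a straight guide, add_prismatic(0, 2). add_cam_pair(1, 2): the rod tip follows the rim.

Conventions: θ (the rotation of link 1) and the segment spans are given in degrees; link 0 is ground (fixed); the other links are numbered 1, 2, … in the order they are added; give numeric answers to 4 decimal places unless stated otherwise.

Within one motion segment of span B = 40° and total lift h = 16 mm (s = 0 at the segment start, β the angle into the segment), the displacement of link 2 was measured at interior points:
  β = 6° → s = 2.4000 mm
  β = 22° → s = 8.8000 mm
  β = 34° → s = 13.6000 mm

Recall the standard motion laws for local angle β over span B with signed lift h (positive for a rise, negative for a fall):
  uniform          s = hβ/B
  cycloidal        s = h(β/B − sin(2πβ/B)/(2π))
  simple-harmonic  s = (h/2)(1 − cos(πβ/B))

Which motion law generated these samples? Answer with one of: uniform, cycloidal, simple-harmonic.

candidates at β/B = r: uniform s = h·r (linear in β); cycloidal s = h·(r − sin(2πr)/(2π)); simple-harmonic s = (h/2)(1 − cos(πr))
β=6°: printed 2.4000 | uniform 2.4000, cycloidal 0.3399, simple-harmonic 0.8719
β=22°: printed 8.8000 | uniform 8.8000, cycloidal 9.5869, simple-harmonic 9.2515
β=34°: printed 13.6000 | uniform 13.6000, cycloidal 15.6601, simple-harmonic 15.1281
only one law matches every sample → uniform

uniform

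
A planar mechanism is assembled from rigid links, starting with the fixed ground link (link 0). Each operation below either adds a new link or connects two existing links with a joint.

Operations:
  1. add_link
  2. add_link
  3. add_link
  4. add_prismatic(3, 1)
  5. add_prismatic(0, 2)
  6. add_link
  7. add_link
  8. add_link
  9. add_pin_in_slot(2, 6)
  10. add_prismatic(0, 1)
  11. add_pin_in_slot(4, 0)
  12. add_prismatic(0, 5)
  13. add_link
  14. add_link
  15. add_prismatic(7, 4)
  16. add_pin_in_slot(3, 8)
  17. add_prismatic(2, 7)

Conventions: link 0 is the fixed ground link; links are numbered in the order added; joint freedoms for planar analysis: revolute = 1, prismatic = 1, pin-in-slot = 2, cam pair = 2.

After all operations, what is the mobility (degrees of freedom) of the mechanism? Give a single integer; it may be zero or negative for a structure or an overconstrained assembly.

ground; <1,0,0>
#1 <2,0,0>
#2 <3,0,0>
#3 <4,0,0>
P:3↔1 J1 <4,1,0>
P:0↔2 J1 <4,2,0>
#4 <5,2,0>
#5 <6,2,0>
#6 <7,2,0>
PS:2↔6 J2 <7,2,1>
P:0↔1 J1 <7,3,1>
PS:4↔0 J2 <7,3,2>
P:0↔5 J1 <7,4,2>
#7 <8,4,2>
#8 <9,4,2>
P:7↔4 J1 <9,5,2>
PS:3↔8 J2 <9,5,3>
P:2↔7 J1 <9,6,3>
3×8 − 2×6 − 1×3 = 9

M = 9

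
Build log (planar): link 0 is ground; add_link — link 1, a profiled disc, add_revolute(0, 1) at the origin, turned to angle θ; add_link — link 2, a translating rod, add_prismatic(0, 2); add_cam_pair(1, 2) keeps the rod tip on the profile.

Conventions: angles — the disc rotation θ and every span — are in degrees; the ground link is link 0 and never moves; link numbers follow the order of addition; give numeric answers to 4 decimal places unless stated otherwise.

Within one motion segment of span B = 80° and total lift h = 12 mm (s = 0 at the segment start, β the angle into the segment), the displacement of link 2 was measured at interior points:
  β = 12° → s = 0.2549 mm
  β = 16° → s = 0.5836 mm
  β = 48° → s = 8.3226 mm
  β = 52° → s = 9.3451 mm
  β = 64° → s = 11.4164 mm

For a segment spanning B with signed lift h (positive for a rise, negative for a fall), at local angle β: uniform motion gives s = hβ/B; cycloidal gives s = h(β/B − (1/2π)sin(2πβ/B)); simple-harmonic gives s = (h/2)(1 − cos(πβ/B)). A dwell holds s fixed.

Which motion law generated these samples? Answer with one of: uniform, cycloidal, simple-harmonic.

candidates at β/B = r: uniform s = h·r (linear in β); cycloidal s = h·(r − sin(2πr)/(2π)); simple-harmonic s = (h/2)(1 − cos(πr))
β=12°: printed 0.2549 | uniform 1.8000, cycloidal 0.2549, simple-harmonic 0.6540
β=16°: printed 0.5836 | uniform 2.4000, cycloidal 0.5836, simple-harmonic 1.1459
β=48°: printed 8.3226 | uniform 7.2000, cycloidal 8.3226, simple-harmonic 7.8541
β=52°: printed 9.3451 | uniform 7.8000, cycloidal 9.3451, simple-harmonic 8.7239
β=64°: printed 11.4164 | uniform 9.6000, cycloidal 11.4164, simple-harmonic 10.8541
only one law matches every sample → cycloidal

cycloidal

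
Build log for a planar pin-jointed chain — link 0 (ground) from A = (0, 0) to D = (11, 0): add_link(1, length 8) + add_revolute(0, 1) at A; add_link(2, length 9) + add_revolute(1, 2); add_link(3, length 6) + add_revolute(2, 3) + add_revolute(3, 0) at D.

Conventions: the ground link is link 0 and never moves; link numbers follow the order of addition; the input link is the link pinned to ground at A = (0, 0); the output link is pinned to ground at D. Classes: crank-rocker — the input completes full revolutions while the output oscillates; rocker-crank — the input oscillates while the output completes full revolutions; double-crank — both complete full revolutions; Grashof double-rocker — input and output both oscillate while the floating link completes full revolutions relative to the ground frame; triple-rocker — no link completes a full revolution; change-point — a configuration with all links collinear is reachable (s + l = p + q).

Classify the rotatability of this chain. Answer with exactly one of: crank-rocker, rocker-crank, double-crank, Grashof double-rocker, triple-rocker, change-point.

lengths: ground=11, input=8, coupler=9, output=6
sorted: s=6 (shortest), l=11 (longest), p+q=17
s + l = 17 vs p + q = 17
s + l = p + q → change-point (collinear configuration reachable)

change-point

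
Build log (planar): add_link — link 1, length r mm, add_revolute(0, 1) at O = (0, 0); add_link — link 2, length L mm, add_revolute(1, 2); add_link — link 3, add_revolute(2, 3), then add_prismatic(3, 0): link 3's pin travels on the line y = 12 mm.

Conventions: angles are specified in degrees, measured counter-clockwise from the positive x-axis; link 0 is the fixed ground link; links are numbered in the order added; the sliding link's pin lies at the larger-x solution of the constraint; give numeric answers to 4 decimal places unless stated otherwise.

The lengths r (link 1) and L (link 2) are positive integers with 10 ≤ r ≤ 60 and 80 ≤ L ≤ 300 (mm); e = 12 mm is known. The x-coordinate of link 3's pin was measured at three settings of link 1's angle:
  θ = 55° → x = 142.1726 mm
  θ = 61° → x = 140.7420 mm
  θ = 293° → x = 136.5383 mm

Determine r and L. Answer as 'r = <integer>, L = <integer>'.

constraint per measurement: (x − r cos θ)² + (r sin θ − e)² = L²
subtracting the θ₁ and θ₂ equations cancels the r² and L² terms:
r = (x₁² − x₂²) / (2[(x₁cos θ₁ + e sin θ₁) − (x₂cos θ₂ + e sin θ₂)]) = 15.9999 → r = 16
L² = (x₁ − r cos θ₁)² + (r sin θ₁ − e)² = 17688.9945 → L = 133.0000 → L = 133
check at θ₃=293°: x = 136.5383 (printed 136.5383) ✓

r = 16, L = 133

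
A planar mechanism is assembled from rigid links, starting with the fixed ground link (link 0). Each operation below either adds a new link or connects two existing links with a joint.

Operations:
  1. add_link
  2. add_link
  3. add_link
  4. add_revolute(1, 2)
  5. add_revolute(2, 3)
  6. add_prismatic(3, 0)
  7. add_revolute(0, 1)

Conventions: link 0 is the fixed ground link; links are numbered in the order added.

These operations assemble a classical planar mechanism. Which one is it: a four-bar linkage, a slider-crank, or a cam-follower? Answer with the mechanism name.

links: 4 (incl. ground); joints: 3 revolute, 1 prismatic, 0 higher (cam) pair, forming one closed loop
4 links, 3 revolutes + 1 prismatic in one loop → slider-crank

slider-crank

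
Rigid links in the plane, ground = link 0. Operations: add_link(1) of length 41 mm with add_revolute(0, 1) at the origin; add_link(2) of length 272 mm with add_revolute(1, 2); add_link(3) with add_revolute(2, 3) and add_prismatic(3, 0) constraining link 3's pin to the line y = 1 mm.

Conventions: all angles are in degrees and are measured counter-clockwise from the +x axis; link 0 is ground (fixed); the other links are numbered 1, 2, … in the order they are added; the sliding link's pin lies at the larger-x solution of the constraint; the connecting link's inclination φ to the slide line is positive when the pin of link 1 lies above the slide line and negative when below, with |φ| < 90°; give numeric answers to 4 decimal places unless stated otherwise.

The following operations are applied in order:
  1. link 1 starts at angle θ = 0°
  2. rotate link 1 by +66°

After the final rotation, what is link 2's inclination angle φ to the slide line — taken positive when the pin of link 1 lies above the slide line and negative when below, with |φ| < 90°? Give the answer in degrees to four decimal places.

geometry: r = 41 mm, L = 272 mm, e = 1 mm; θ starts at 0°
rotate link 1 by +66°: θ ← 0° +66° = 66°
h = r sin θ − e = 37.455364 − 1 = 36.455364
sin φ = h / L = 36.455364 / 272 = 0.13402707
φ = arcsin(0.13402707) = 7.702364°

7.7024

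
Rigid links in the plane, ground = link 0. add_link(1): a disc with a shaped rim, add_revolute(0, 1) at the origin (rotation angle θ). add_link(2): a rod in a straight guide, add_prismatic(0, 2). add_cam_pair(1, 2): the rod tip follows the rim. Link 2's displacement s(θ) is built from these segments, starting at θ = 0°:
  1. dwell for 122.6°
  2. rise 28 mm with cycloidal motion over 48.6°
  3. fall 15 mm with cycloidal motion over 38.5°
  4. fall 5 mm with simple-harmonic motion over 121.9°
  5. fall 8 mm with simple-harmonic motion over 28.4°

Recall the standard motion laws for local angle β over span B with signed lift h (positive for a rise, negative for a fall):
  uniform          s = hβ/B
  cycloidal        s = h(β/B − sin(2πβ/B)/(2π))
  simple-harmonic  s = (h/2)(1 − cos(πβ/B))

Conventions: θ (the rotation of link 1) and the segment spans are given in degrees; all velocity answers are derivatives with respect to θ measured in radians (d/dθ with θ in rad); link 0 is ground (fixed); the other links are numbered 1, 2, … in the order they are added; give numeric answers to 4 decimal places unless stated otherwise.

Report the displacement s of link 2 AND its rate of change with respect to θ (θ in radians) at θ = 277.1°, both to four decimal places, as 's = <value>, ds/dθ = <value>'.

segment 1 (0° to 122.6°, dwell): s unchanged at 0.0000
segment 2 (122.6° to 171.2°, cycloidal, h = 28) is passed completely: s = 0.0000 + (28) = 28.0000
segment 3 (171.2° to 209.7°, cycloidal, h = -15) is passed completely: s = 28.0000 + (-15) = 13.0000
θ = 277.1° falls in segment 4 (209.7° to 331.6°, simple-harmonic, h = -5): β = 277.1 − 209.7 = 67.4°, B = 121.9°; Δs = -5/2·(1 − cos(π·0.5529)) = -2.9137; s = 13.0000 − 2.9137 = 10.0863
velocity in seg [209.7°–331.6°] (simple-harmonic), θ in radians: β = 67.4° = 1.1764 rad, B = 121.9° = 2.1276 rad; ds/dθ = (πh/(2B)) sin(πβ/B) = (π·(-5)/(2·2.1276)) sin(π·0.5529) = -3.640665 mm/rad

s = 10.0863, ds/dθ = -3.6407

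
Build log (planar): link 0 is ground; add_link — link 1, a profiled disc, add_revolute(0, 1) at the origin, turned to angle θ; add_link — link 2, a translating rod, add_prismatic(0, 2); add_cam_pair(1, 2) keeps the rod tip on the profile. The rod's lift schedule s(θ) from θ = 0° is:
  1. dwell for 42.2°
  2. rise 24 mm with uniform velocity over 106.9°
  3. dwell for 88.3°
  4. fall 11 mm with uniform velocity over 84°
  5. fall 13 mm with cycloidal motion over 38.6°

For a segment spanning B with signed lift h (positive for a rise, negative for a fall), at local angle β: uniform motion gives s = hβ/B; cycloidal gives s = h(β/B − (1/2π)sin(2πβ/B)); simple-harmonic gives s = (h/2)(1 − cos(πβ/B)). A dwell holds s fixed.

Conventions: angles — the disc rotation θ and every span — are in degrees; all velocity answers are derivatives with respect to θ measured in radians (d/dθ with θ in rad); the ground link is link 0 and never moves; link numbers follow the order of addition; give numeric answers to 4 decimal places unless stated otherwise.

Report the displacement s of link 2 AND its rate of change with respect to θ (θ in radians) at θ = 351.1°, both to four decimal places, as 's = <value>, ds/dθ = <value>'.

seg 1 [0°–42.2°] dwell: s stays 0.0000
seg 2 [42.2°–149.1°] uniform, h=24: full span → s += 24 → s = 24.0000
seg 3 [149.1°–237.4°] dwell: s stays 24.0000
seg 4 [237.4°–321.4°] uniform, h=-11: full span → s += -11 → s = 13.0000
seg 5 [321.4°–360°] cycloidal, h=-13: θ=351.1° here. β=29.7, B=38.6. -13·(0.7694 − sin(2π·0.7694)/(2π)) = -12.0562 → s = 0.9438
velocity in seg [321.4°–360°] (cycloidal), θ in radians: β = 29.7° = 0.5184 rad, B = 38.6° = 0.6737 rad; ds/dθ = (h/B)(1 − cos(2πβ/B)) = ((-13)/0.6737)(1 − cos(2π·0.7694)) = -16.946586 mm/rad

s = 0.9438, ds/dθ = -16.9466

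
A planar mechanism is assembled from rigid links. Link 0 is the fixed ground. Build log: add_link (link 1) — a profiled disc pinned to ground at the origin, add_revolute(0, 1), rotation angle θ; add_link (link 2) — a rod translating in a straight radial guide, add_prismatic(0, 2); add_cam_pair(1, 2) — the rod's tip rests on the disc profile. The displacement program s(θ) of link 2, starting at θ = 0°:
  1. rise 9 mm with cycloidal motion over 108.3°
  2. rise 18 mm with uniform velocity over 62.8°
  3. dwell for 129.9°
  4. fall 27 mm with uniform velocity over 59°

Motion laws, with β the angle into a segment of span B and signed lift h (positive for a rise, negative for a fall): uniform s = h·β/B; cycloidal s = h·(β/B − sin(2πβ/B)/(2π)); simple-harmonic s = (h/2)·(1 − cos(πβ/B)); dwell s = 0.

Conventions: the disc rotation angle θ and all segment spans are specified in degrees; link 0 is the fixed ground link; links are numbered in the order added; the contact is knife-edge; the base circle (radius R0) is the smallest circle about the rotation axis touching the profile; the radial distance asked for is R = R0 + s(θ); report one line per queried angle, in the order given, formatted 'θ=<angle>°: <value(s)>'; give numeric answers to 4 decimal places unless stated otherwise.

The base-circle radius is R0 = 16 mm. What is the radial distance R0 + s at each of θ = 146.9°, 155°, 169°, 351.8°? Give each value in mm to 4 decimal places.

seg 1 [0°–108.3°] cycloidal, h=9: full span → s += 9 → s = 9.0000
seg 2 [108.3°–171.1°] uniform, h=18: θ=146.9° here. β=38.6, B=62.8. 18·38.6/62.8 = 11.0637 → s = 20.0637
seg 2 [108.3°–171.1°] uniform, h=18: θ=155° here. β=46.7, B=62.8. 18·46.7/62.8 = 13.3854 → s = 22.3854
seg 2 [108.3°–171.1°] uniform, h=18: θ=169° here. β=60.7, B=62.8. 18·60.7/62.8 = 17.3981 → s = 26.3981
seg 2 [108.3°–171.1°] uniform, h=18: full span → s += 18 → s = 27.0000
seg 3 [171.1°–301°] dwell: s stays 27.0000
seg 4 [301°–360°] uniform, h=-27: θ=351.8° here. β=50.8, B=59. -27·50.8/59 = -23.2475 → s = 3.7525
θ=146.9°: R = R0 + s = 16 + 20.0637 = 36.0637
θ=155°: R = R0 + s = 16 + 22.3854 = 38.3854
θ=169°: R = R0 + s = 16 + 26.3981 = 42.3981
θ=351.8°: R = R0 + s = 16 + 3.7525 = 19.7525

θ=146.9°: 36.0637
θ=155°: 38.3854
θ=169°: 42.3981
θ=351.8°: 19.7525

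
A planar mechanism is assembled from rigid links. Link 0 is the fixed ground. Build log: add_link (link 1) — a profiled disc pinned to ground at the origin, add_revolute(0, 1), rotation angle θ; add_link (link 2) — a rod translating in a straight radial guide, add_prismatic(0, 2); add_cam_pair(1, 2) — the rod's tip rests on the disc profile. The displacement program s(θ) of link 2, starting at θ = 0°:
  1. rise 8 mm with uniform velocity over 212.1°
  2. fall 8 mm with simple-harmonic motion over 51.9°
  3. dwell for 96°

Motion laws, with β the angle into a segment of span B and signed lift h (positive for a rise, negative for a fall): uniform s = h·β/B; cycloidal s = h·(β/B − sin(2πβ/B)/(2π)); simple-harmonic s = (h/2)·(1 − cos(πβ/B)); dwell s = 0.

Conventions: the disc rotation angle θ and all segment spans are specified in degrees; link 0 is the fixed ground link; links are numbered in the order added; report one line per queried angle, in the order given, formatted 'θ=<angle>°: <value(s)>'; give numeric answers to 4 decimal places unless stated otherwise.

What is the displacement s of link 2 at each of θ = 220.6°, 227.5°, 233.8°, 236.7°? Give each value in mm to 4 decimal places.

seg 1 [0°–212.1°] uniform, h=8: full span → s += 8 → s = 8.0000
seg 2 [212.1°–264°] simple-harmonic, h=-8: θ=220.6° here. β=8.5, B=51.9. -8/2·(1 − cos(π·0.1638)) = -0.5179 → s = 7.4821
seg 2 [212.1°–264°] simple-harmonic, h=-8: θ=227.5° here. β=15.4, B=51.9. -8/2·(1 − cos(π·0.2967)) = -1.6157 → s = 6.3843
seg 2 [212.1°–264°] simple-harmonic, h=-8: θ=233.8° here. β=21.7, B=51.9. -8/2·(1 − cos(π·0.4181)) = -2.9823 → s = 5.0177
seg 2 [212.1°–264°] simple-harmonic, h=-8: θ=236.7° here. β=24.6, B=51.9. -8/2·(1 − cos(π·0.4740)) = -3.6735 → s = 4.3265

θ=220.6°: 7.4821
θ=227.5°: 6.3843
θ=233.8°: 5.0177
θ=236.7°: 4.3265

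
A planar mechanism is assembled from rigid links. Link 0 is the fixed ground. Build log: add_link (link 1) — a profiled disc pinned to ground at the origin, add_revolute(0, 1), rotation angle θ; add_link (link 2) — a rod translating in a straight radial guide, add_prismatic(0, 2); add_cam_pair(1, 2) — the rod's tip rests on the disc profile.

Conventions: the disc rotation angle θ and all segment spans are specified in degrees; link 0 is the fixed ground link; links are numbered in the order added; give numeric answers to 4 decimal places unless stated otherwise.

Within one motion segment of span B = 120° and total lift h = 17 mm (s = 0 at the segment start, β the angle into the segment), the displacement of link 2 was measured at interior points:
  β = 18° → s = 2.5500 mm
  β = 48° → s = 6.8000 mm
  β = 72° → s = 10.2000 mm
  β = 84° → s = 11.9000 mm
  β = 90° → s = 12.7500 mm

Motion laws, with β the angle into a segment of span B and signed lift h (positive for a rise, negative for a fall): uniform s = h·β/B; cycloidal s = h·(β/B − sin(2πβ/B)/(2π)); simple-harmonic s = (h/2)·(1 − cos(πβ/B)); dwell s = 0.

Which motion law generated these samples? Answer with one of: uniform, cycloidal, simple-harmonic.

candidates at β/B = r: uniform s = h·r (linear in β); cycloidal s = h·(r − sin(2πr)/(2π)); simple-harmonic s = (h/2)(1 − cos(πr))
β=18°: printed 2.5500 | uniform 2.5500, cycloidal 0.3611, simple-harmonic 0.9264
β=48°: printed 6.8000 | uniform 6.8000, cycloidal 5.2097, simple-harmonic 5.8734
β=72°: printed 10.2000 | uniform 10.2000, cycloidal 11.7903, simple-harmonic 11.1266
β=84°: printed 11.9000 | uniform 11.9000, cycloidal 14.4732, simple-harmonic 13.4962
β=90°: printed 12.7500 | uniform 12.7500, cycloidal 15.4556, simple-harmonic 14.5104
only one law matches every sample → uniform

uniform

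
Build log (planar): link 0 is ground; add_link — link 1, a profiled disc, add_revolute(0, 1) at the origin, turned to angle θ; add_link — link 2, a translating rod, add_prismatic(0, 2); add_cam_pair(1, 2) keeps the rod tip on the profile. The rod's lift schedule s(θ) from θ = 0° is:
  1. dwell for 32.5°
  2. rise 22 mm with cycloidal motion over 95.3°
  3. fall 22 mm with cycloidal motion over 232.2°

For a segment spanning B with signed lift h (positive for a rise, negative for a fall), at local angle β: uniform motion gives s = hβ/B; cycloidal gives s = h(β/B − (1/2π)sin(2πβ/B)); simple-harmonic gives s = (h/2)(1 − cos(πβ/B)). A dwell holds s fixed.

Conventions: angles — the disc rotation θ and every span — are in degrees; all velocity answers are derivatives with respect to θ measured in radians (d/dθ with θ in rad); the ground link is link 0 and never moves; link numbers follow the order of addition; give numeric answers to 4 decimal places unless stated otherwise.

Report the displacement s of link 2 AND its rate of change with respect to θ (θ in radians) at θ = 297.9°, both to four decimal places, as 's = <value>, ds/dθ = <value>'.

seg 1 [0°–32.5°] dwell: s stays 0.0000
seg 2 [32.5°–127.8°] cycloidal, h=22: full span → s += 22 → s = 22.0000
seg 3 [127.8°–360°] cycloidal, h=-22: θ=297.9° here. β=170.1, B=232.2. -22·(0.7326 − sin(2π·0.7326)/(2π)) = -19.5967 → s = 2.4033
velocity in seg [127.8°–360°] (cycloidal), θ in radians: β = 170.1° = 2.9688 rad, B = 232.2° = 4.0527 rad; ds/dθ = (h/B)(1 − cos(2πβ/B)) = ((-22)/4.0527)(1 − cos(2π·0.7326)) = -6.022267 mm/rad

s = 2.4033, ds/dθ = -6.0223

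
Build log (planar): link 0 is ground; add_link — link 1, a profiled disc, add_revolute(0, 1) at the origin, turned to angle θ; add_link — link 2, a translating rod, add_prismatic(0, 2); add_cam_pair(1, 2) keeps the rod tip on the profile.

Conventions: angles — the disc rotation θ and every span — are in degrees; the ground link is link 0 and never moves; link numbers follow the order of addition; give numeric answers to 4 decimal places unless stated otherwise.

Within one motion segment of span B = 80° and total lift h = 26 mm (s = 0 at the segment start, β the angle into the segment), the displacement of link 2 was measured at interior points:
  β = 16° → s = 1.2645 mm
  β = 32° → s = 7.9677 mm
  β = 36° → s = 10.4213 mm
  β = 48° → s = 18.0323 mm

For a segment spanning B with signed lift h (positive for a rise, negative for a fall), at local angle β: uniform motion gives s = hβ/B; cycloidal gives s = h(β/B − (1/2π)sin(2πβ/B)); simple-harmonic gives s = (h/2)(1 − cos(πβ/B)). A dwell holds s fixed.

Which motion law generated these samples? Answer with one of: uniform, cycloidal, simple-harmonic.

candidates at β/B = r: uniform s = h·r (linear in β); cycloidal s = h·(r − sin(2πr)/(2π)); simple-harmonic s = (h/2)(1 − cos(πr))
β=16°: printed 1.2645 | uniform 5.2000, cycloidal 1.2645, simple-harmonic 2.4828
β=32°: printed 7.9677 | uniform 10.4000, cycloidal 7.9677, simple-harmonic 8.9828
β=36°: printed 10.4213 | uniform 11.7000, cycloidal 10.4213, simple-harmonic 10.9664
β=48°: printed 18.0323 | uniform 15.6000, cycloidal 18.0323, simple-harmonic 17.0172
only one law matches every sample → cycloidal

cycloidal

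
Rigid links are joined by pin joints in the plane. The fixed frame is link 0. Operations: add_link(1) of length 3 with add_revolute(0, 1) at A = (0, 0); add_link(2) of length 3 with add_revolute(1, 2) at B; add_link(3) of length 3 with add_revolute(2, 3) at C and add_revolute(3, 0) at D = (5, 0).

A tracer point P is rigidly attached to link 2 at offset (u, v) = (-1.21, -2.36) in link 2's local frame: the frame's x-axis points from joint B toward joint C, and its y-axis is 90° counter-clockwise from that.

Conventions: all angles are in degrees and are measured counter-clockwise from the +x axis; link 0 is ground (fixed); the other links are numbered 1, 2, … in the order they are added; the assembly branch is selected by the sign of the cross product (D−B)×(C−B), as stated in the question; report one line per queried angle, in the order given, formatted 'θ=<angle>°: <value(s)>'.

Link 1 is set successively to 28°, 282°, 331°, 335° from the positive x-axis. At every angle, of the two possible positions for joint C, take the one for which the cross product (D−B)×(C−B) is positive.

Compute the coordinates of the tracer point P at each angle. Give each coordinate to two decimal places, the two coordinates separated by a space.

A=(0,0), D=(5.00,0)
θ=28°: B = A + 3.00·(cos28°, sin28°) = (2.6488, 1.4084)
θ=28°: |BD| = 2.7407
θ=28°: circle(B,3.00) ∩ circle(D,3.00): a=1.3704, h=2.6687
θ=28°:   candidates: C₊=(5.1958,2.9936) cross=7.314; C₋=(2.4530,-1.5852) cross=-7.314
θ=28°:   branch + wants cross > 0 → take C=(5.1958,2.9936) (cross=7.314)
θ=28°: ex = (C−B)/|BC| = (0.8490,0.5284); ey = (-0.5284,0.8490)
θ=28°: P = B + -1.21·ex + -2.36·ey = (2.8686,-1.2346)
θ=282°: B = A + 3.00·(cos282°, sin282°) = (0.6237, -2.9344)
θ=282°: |BD| = 5.2690
θ=282°: circle(B,3.00) ∩ circle(D,3.00): a=2.6345, h=1.4350
θ=282°:   candidates: C₊=(2.0127,-0.2753) cross=7.561; C₋=(3.6111,-2.6591) cross=-7.561
θ=282°:   branch + wants cross > 0 → take C=(2.0127,-0.2753) (cross=7.561)
θ=282°: ex = (C−B)/|BC| = (0.4630,0.8864); ey = (-0.8864,0.4630)
θ=282°: P = B + -1.21·ex + -2.36·ey = (2.1554,-5.0996)
θ=331°: B = A + 3.00·(cos331°, sin331°) = (2.6239, -1.4544)
θ=331°: |BD| = 2.7859
θ=331°: circle(B,3.00) ∩ circle(D,3.00): a=1.3930, h=2.6570
θ=331°:   candidates: C₊=(2.4248,1.5390) cross=7.402; C₋=(5.1990,-2.9934) cross=-7.402
θ=331°:   branch + wants cross > 0 → take C=(2.4248,1.5390) (cross=7.402)
θ=331°: ex = (C−B)/|BC| = (-0.0663,0.9978); ey = (-0.9978,-0.0663)
θ=331°: P = B + -1.21·ex + -2.36·ey = (5.0589,-2.5052)
θ=335°: B = A + 3.00·(cos335°, sin335°) = (2.7189, -1.2679)
θ=335°: |BD| = 2.6097
θ=335°: circle(B,3.00) ∩ circle(D,3.00): a=1.3049, h=2.7014
θ=335°:   candidates: C₊=(2.5471,1.7272) cross=7.050; C₋=(5.1718,-2.9951) cross=-7.050
θ=335°:   branch + wants cross > 0 → take C=(2.5471,1.7272) (cross=7.050)
θ=335°: ex = (C−B)/|BC| = (-0.0573,0.9984); ey = (-0.9984,-0.0573)
θ=335°: P = B + -1.21·ex + -2.36·ey = (5.1444,-2.3407)

θ=28°: 2.87 -1.23
θ=282°: 2.16 -5.10
θ=331°: 5.06 -2.51
θ=335°: 5.14 -2.34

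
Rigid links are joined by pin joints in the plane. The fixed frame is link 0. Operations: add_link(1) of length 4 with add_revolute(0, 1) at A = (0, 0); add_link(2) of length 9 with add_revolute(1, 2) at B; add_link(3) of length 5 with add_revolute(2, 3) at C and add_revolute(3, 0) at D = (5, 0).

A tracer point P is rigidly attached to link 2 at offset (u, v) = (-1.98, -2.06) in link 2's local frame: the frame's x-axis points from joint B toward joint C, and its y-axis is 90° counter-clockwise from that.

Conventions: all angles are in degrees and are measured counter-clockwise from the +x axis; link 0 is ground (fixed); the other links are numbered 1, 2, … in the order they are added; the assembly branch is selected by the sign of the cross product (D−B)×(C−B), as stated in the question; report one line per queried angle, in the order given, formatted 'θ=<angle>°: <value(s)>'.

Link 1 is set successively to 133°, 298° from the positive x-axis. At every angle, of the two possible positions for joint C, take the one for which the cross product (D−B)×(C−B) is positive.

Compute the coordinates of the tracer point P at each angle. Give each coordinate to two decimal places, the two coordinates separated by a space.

A=(0,0), D=(5.00,0)
θ=133°: B = A + 4.00·(cos133°, sin133°) = (-2.7280, 2.9254)
θ=133°: |BD| = 8.2632
θ=133°: circle(B,9.00) ∩ circle(D,5.00): a=7.5201, h=4.9445
θ=133°:   candidates: C₊=(6.0556,4.8873) cross=40.857; C₋=(2.5546,-4.3612) cross=-40.857
θ=133°:   branch + wants cross > 0 → take C=(6.0556,4.8873) (cross=40.857)
θ=133°: ex = (C−B)/|BC| = (0.9760,0.2180); ey = (-0.2180,0.9760)
θ=133°: P = B + -1.98·ex + -2.06·ey = (-4.2113,0.4833)
θ=298°: B = A + 4.00·(cos298°, sin298°) = (1.8779, -3.5318)
θ=298°: |BD| = 4.7139
θ=298°: circle(B,9.00) ∩ circle(D,5.00): a=8.2968, h=3.4875
θ=298°:   candidates: C₊=(4.7600,4.9942) cross=16.440; C₋=(9.9860,0.3745) cross=-16.440
θ=298°:   branch + wants cross > 0 → take C=(4.7600,4.9942) (cross=16.440)
θ=298°: ex = (C−B)/|BC| = (0.3202,0.9473); ey = (-0.9473,0.3202)
θ=298°: P = B + -1.98·ex + -2.06·ey = (3.1953,-6.0672)

θ=133°: -4.21 0.48
θ=298°: 3.20 -6.07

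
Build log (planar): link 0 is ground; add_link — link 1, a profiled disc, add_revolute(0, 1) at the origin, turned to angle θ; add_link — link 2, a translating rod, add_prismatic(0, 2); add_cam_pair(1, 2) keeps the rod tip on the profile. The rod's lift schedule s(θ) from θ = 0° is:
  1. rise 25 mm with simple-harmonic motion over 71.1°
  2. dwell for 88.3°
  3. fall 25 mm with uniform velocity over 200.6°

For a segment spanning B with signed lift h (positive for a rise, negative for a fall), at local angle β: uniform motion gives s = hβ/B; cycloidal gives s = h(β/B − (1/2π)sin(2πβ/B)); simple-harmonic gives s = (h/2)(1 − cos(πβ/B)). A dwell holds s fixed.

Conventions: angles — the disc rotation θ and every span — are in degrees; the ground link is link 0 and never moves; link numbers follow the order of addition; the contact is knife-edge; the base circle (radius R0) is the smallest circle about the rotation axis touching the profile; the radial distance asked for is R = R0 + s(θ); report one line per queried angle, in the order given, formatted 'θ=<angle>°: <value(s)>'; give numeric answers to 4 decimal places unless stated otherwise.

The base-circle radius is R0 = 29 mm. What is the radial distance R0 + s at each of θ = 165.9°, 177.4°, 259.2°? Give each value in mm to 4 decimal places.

seg 1 [0°–71.1°] simple-harmonic, h=25: full span → s += 25 → s = 25.0000
seg 2 [71.1°–159.4°] dwell: s stays 25.0000
seg 3 [159.4°–360°] uniform, h=-25: θ=165.9° here. β=6.5, B=200.6. -25·6.5/200.6 = -0.8101 → s = 24.1899
seg 3 [159.4°–360°] uniform, h=-25: θ=177.4° here. β=18, B=200.6. -25·18/200.6 = -2.2433 → s = 22.7567
seg 3 [159.4°–360°] uniform, h=-25: θ=259.2° here. β=99.8, B=200.6. -25·99.8/200.6 = -12.4377 → s = 12.5623
θ=165.9°: R = R0 + s = 29 + 24.1899 = 53.1899
θ=177.4°: R = R0 + s = 29 + 22.7567 = 51.7567
θ=259.2°: R = R0 + s = 29 + 12.5623 = 41.5623

θ=165.9°: 53.1899
θ=177.4°: 51.7567
θ=259.2°: 41.5623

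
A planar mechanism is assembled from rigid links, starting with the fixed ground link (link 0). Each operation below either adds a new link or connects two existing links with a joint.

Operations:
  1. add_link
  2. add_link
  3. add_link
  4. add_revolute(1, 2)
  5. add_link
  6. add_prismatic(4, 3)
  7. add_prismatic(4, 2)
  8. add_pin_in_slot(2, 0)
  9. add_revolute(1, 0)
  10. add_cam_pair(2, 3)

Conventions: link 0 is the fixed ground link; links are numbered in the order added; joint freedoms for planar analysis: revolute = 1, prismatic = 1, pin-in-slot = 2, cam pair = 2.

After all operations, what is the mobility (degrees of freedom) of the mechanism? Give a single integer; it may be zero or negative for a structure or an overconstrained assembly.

link 0 = ground. State L|J1|J2 = 1|0|0
+link1  2|0|0
+link2  3|0|0
+link3  4|0|0
R(1,2) f=1→J1  4|1|0
+link4  5|1|0
P(4,3) f=1→J1  5|2|0
P(4,2) f=1→J1  5|3|0
PS(2,0) f=2→J2  5|3|1
R(1,0) f=1→J1  5|4|1
C(2,3) f=2→J2  5|4|2
M = 3(5−1)−2·4−2 = 12−8−2 = 2

M = 2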